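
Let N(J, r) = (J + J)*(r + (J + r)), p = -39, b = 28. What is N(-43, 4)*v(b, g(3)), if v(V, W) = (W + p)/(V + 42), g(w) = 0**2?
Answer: -1677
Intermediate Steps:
g(w) = 0
N(J, r) = 2*J*(J + 2*r) (N(J, r) = (2*J)*(J + 2*r) = 2*J*(J + 2*r))
v(V, W) = (-39 + W)/(42 + V) (v(V, W) = (W - 39)/(V + 42) = (-39 + W)/(42 + V))
N(-43, 4)*v(b, g(3)) = (2*(-43)*(-43 + 2*4))*((-39 + 0)/(42 + 28)) = (2*(-43)*(-43 + 8))*(-39/70) = (2*(-43)*(-35))*((1/70)*(-39)) = 3010*(-39/70) = -1677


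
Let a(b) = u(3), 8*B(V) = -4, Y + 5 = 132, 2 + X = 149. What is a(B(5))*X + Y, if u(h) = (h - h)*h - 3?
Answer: -314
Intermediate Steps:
X = 147 (X = -2 + 149 = 147)
Y = 127 (Y = -5 + 132 = 127)
B(V) = -½ (B(V) = (⅛)*(-4) = -½)
u(h) = -3 (u(h) = 0*h - 3 = 0 - 3 = -3)
a(b) = -3
a(B(5))*X + Y = -3*147 + 127 = -441 + 127 = -314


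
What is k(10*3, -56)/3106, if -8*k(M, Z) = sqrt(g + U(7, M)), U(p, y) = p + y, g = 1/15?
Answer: -sqrt(2085)/186360 ≈ -0.00024502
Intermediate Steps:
g = 1/15 ≈ 0.066667
k(M, Z) = -sqrt(106/15 + M)/8 (k(M, Z) = -sqrt(1/15 + (7 + M))/8 = -sqrt(106/15 + M)/8)
k(10*3, -56)/3106 = -sqrt(1590 + 225*(10*3))/120/3106 = -sqrt(1590 + 225*30)/120*(1/3106) = -sqrt(1590 + 6750)/120*(1/3106) = -sqrt(2085)/60*(1/3106) = -sqrt(2085)/186360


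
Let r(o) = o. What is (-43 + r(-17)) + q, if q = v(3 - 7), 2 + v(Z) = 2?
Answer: -60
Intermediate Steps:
v(Z) = 0 (v(Z) = -2 + 2 = 0)
q = 0
(-43 + r(-17)) + q = (-43 - 17) + 0 = -60 + 0 = -60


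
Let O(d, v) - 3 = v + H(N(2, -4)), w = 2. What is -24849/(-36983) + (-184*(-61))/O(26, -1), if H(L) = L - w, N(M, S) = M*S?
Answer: -51862300/36983 ≈ -1402.3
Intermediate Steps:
H(L) = -2 + L (H(L) = L - 1*2 = L - 2 = -2 + L)
O(d, v) = -7 + v (O(d, v) = 3 + (v + (-2 + 2*(-4))) = 3 + (v + (-2 - 8)) = 3 + (v - 10) = 3 + (-10 + v) = -7 + v)
-24849/(-36983) + (-184*(-61))/O(26, -1) = -24849/(-36983) + (-184*(-61))/(-7 - 1) = -24849*(-1/36983) + 11224/(-8) = 24849/36983 + 11224*(-1/8) = 24849/36983 - 1403 = -51862300/36983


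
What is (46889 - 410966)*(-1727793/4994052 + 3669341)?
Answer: -317698410439726443/237812 ≈ -1.3359e+12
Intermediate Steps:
(46889 - 410966)*(-1727793/4994052 + 3669341) = -364077*(-1727793*1/4994052 + 3669341) = -364077*(-575931/1664684 + 3669341) = -364077*6108292677313/1664684 = -317698410439726443/237812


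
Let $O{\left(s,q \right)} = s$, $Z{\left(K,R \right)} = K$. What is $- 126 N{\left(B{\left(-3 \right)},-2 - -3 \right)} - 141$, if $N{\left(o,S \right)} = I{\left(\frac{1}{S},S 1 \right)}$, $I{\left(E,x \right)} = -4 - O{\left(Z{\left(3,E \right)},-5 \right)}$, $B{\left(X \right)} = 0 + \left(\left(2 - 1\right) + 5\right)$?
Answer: $741$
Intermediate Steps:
$B{\left(X \right)} = 6$ ($B{\left(X \right)} = 0 + \left(1 + 5\right) = 0 + 6 = 6$)
$I{\left(E,x \right)} = -7$ ($I{\left(E,x \right)} = -4 - 3 = -7$)
$N{\left(o,S \right)} = -7$
$- 126 N{\left(B{\left(-3 \right)},-2 - -3 \right)} - 141 = \left(-126\right) \left(-7\right) - 141 = 882 - 141 = 741$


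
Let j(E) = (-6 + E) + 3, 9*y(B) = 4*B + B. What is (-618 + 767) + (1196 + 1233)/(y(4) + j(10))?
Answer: 34228/83 ≈ 412.39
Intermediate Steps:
y(B) = 5*B/9 (y(B) = (4*B + B)/9 = (5*B)/9 = 5*B/9)
j(E) = -3 + E
(-618 + 767) + (1196 + 1233)/(y(4) + j(10)) = (-618 + 767) + (1196 + 1233)/((5/9)*4 + (-3 + 10)) = 149 + 2429/(20/9 + 7) = 149 + 2429/(83/9) = 149 + 2429*(9/83) = 149 + 21861/83 = 34228/83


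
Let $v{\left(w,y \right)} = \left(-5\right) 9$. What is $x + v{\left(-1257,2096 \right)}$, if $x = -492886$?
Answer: $-492931$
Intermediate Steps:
$v{\left(w,y \right)} = -45$
$x + v{\left(-1257,2096 \right)} = -492886 - 45 = -492931$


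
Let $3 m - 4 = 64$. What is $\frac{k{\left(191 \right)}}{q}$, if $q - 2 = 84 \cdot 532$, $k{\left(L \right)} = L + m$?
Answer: $\frac{641}{134070} \approx 0.0047811$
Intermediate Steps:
$m = \frac{68}{3}$ ($m = \frac{4}{3} + \frac{1}{3} \cdot 64 = \frac{4}{3} + \frac{64}{3} = \frac{68}{3} \approx 22.667$)
$k{\left(L \right)} = \frac{68}{3} + L$ ($k{\left(L \right)} = L + \frac{68}{3} = \frac{68}{3} + L$)
$q = 44690$ ($q = 2 + 84 \cdot 532 = 2 + 44688 = 44690$)
$\frac{k{\left(191 \right)}}{q} = \frac{\frac{68}{3} + 191}{44690} = \frac{641}{3} \cdot \frac{1}{44690} = \frac{641}{134070}$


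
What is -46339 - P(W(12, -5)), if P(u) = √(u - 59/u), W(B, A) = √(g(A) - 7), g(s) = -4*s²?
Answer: -46339 - 107^(¾)*√166*√I/107 ≈ -46342.0 - 2.8327*I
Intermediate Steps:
W(B, A) = √(-7 - 4*A²) (W(B, A) = √(-4*A² - 7) = √(-7 - 4*A²))
-46339 - P(W(12, -5)) = -46339 - √(√(-7 - 4*(-5)²) - 59/√(-7 - 4*(-5)²)) = -46339 - √(√(-7 - 4*25) - 59/√(-7 - 4*25)) = -46339 - √(√(-7 - 100) - 59/√(-7 - 100)) = -46339 - √(√(-107) - 59*(-I*√107/107)) = -46339 - √(I*√107 - 59*(-I*√107/107)) = -46339 - √(I*√107 - (-59)*I*√107/107) = -46339 - √(I*√107 + 59*I*√107/107) = -46339 - √(166*I*√107/107) = -46339 - 107^(¾)*√166*√I/107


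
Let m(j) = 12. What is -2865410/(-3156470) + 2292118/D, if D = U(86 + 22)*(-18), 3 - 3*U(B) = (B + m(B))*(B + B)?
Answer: 384028934464/24541869897 ≈ 15.648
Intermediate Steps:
U(B) = 1 - 2*B*(12 + B)/3 (U(B) = 1 - (B + 12)*(B + B)/3 = 1 - (12 + B)*2*B/3 = 1 - 2*B*(12 + B)/3)
D = 155502 (D = (1 - 8*(86 + 22) - 2*(86 + 22)²/3)*(-18) = (1 - 8*108 - ⅔*108²)*(-18) = (1 - 864 - ⅔*11664)*(-18) = (1 - 864 - 7776)*(-18) = -8639*(-18) = 155502)
-2865410/(-3156470) + 2292118/D = -2865410/(-3156470) + 2292118/155502 = -2865410*(-1/3156470) + 2292118*(1/155502) = 286541/315647 + 1146059/77751 = 384028934464/24541869897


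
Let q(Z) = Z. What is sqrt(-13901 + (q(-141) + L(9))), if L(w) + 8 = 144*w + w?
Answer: I*sqrt(12745) ≈ 112.89*I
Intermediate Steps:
L(w) = -8 + 145*w (L(w) = -8 + (144*w + w) = -8 + 145*w)
sqrt(-13901 + (q(-141) + L(9))) = sqrt(-13901 + (-141 + (-8 + 145*9))) = sqrt(-13901 + (-141 + (-8 + 1305))) = sqrt(-13901 + (-141 + 1297)) = sqrt(-13901 + 1156) = sqrt(-12745) = I*sqrt(12745)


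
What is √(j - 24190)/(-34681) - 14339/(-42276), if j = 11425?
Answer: 1103/3252 - I*√12765/34681 ≈ 0.33918 - 0.0032578*I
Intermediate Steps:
√(j - 24190)/(-34681) - 14339/(-42276) = √(11425 - 24190)/(-34681) - 14339/(-42276) = √(-12765)*(-1/34681) - 14339*(-1/42276) = (I*√12765)*(-1/34681) + 1103/3252 = -I*√12765/34681 + 1103/3252 = 1103/3252 - I*√12765/34681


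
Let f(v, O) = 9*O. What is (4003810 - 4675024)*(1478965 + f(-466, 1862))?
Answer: -1003950217722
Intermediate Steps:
(4003810 - 4675024)*(1478965 + f(-466, 1862)) = (4003810 - 4675024)*(1478965 + 9*1862) = -671214*(1478965 + 16758) = -671214*1495723 = -1003950217722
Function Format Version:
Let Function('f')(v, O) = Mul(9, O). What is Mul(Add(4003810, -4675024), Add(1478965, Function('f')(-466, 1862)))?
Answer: -1003950217722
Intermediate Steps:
Mul(Add(4003810, -4675024), Add(1478965, Function('f')(-466, 1862))) = Mul(Add(4003810, -4675024), Add(1478965, Mul(9, 1862))) = Mul(-671214, Add(1478965, 16758)) = Mul(-671214, 1495723) = -1003950217722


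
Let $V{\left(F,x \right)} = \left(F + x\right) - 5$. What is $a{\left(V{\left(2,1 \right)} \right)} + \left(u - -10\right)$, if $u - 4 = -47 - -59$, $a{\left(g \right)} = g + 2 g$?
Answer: $20$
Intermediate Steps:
$V{\left(F,x \right)} = -5 + F + x$
$a{\left(g \right)} = 3 g$
$u = 16$ ($u = 4 - -12 = 4 + \left(-47 + 59\right) = 4 + 12 = 16$)
$a{\left(V{\left(2,1 \right)} \right)} + \left(u - -10\right) = 3 \left(-5 + 2 + 1\right) + \left(16 - -10\right) = 3 \left(-2\right) + \left(16 + 10\right) = -6 + 26 = 20$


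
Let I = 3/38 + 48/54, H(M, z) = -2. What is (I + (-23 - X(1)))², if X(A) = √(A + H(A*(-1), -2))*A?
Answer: 56659261/116964 + 7535*I/171 ≈ 484.42 + 44.064*I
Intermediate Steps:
X(A) = A*√(-2 + A) (X(A) = √(A - 2)*A = √(-2 + A)*A = A*√(-2 + A))
I = 331/342 (I = 3*(1/38) + 48*(1/54) = 3/38 + 8/9 = 331/342 ≈ 0.96784)
(I + (-23 - X(1)))² = (331/342 + (-23 - √(-2 + 1)))² = (331/342 + (-23 - √(-1)))² = (331/342 + (-23 - I))² = (-7535/342 - I)²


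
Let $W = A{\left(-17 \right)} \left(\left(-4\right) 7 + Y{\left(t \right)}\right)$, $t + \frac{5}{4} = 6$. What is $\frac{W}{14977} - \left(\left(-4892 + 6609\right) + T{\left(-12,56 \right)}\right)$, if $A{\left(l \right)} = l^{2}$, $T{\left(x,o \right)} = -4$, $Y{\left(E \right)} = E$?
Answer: $- \frac{6038193}{3524} \approx -1713.4$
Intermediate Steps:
$t = \frac{19}{4}$ ($t = - \frac{5}{4} + 6 = \frac{19}{4} \approx 4.75$)
$W = - \frac{26877}{4}$ ($W = \left(-17\right)^{2} \left(\left(-4\right) 7 + \frac{19}{4}\right) = 289 \left(-28 + \frac{19}{4}\right) = 289 \left(- \frac{93}{4}\right) = - \frac{26877}{4} \approx -6719.3$)
$\frac{W}{14977} - \left(\left(-4892 + 6609\right) + T{\left(-12,56 \right)}\right) = - \frac{26877}{4 \cdot 14977} - \left(\left(-4892 + 6609\right) - 4\right) = \left(- \frac{26877}{4}\right) \frac{1}{14977} - \left(1717 - 4\right) = - \frac{1581}{3524} - 1713 = - \frac{6038193}{3524}$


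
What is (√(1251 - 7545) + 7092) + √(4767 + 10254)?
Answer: 7092 + 3*√1669 + I*√6294 ≈ 7214.6 + 79.335*I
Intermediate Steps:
(√(1251 - 7545) + 7092) + √(4767 + 10254) = (√(-6294) + 7092) + √15021 = (I*√6294 + 7092) + 3*√1669 = (7092 + I*√6294) + 3*√1669 = 7092 + 3*√1669 + I*√6294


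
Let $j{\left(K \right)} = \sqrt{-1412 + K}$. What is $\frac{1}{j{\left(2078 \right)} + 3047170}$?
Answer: $\frac{1523585}{4642622504117} - \frac{3 \sqrt{74}}{9285245008234} \approx 3.2817 \cdot 10^{-7}$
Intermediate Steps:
$\frac{1}{j{\left(2078 \right)} + 3047170} = \frac{1}{\sqrt{-1412 + 2078} + 3047170} = \frac{1}{\sqrt{666} + 3047170} = \frac{1}{3 \sqrt{74} + 3047170} = \frac{1}{3047170 + 3 \sqrt{74}}$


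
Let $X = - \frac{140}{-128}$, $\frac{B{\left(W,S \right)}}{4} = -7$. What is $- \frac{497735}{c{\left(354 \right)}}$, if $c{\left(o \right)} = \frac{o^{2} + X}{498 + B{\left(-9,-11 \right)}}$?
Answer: $- \frac{7485934400}{4010147} \approx -1866.7$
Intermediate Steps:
$B{\left(W,S \right)} = -28$ ($B{\left(W,S \right)} = 4 \left(-7\right) = -28$)
$X = \frac{35}{32}$ ($X = \left(-140\right) \left(- \frac{1}{128}\right) = \frac{35}{32} \approx 1.0938$)
$c{\left(o \right)} = \frac{7}{3008} + \frac{o^{2}}{470}$ ($c{\left(o \right)} = \frac{o^{2} + \frac{35}{32}}{498 - 28} = \frac{\frac{35}{32} + o^{2}}{470} = \left(\frac{35}{32} + o^{2}\right) \frac{1}{470} = \frac{7}{3008} + \frac{o^{2}}{470}$)
$- \frac{497735}{c{\left(354 \right)}} = - \frac{497735}{\frac{7}{3008} + \frac{354^{2}}{470}} = - \frac{497735}{\frac{7}{3008} + \frac{1}{470} \cdot 125316} = - \frac{497735}{\frac{7}{3008} + \frac{62658}{235}} = - \frac{497735}{\frac{4010147}{15040}} = \left(-497735\right) \frac{15040}{4010147} = - \frac{7485934400}{4010147}$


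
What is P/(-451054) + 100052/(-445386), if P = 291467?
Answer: -87472088035/100446568422 ≈ -0.87083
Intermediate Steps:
P/(-451054) + 100052/(-445386) = 291467/(-451054) + 100052/(-445386) = 291467*(-1/451054) + 100052*(-1/445386) = -291467/451054 - 50026/222693 = -87472088035/100446568422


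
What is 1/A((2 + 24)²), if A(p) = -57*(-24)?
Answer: 1/1368 ≈ 0.00073099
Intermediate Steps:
A(p) = 1368
1/A((2 + 24)²) = 1/1368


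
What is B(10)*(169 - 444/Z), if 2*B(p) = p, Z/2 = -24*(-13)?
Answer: 43755/52 ≈ 841.44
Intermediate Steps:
Z = 624 (Z = 2*(-24*(-13)) = 2*312 = 624)
B(p) = p/2
B(10)*(169 - 444/Z) = ((½)*10)*(169 - 444/624) = 5*(169 - 444*1/624) = 5*(169 - 37/52) = 5*(8751/52) = 43755/52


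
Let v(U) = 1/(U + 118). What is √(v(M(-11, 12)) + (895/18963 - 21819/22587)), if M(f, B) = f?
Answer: I*√481281255720527249/727459509 ≈ 0.95365*I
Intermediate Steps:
v(U) = 1/(118 + U)
√(v(M(-11, 12)) + (895/18963 - 21819/22587)) = √(1/(118 - 11) + (895/18963 - 21819/22587)) = √(1/107 + (895*(1/18963) - 21819*1/22587)) = √(1/107 + (895/18963 - 7273/7529)) = √(1/107 - 131179444/142772427) = √(-13893428081/15276649689) = I*√481281255720527249/727459509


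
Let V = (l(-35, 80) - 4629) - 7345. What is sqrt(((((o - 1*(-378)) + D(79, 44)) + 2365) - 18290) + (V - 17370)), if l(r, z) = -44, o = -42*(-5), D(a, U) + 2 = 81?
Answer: I*sqrt(44646) ≈ 211.3*I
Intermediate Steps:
D(a, U) = 79 (D(a, U) = -2 + 81 = 79)
o = 210
V = -12018 (V = (-44 - 4629) - 7345 = -4673 - 7345 = -12018)
sqrt(((((o - 1*(-378)) + D(79, 44)) + 2365) - 18290) + (V - 17370)) = sqrt(((((210 - 1*(-378)) + 79) + 2365) - 18290) + (-12018 - 17370)) = sqrt(((((210 + 378) + 79) + 2365) - 18290) - 29388) = sqrt((((588 + 79) + 2365) - 18290) - 29388) = sqrt(((667 + 2365) - 18290) - 29388) = sqrt((3032 - 18290) - 29388) = sqrt(-15258 - 29388) = sqrt(-44646) = I*sqrt(44646)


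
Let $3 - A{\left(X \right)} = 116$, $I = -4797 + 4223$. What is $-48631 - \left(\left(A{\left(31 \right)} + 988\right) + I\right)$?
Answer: $-48932$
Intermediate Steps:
$I = -574$
$A{\left(X \right)} = -113$ ($A{\left(X \right)} = 3 - 116 = -113$)
$-48631 - \left(\left(A{\left(31 \right)} + 988\right) + I\right) = -48631 - \left(\left(-113 + 988\right) - 574\right) = -48631 - \left(875 - 574\right) = -48631 - 301 = -48932$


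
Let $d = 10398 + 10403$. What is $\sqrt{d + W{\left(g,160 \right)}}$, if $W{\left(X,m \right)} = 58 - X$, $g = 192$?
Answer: $83 \sqrt{3} \approx 143.76$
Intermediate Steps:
$d = 20801$
$\sqrt{d + W{\left(g,160 \right)}} = \sqrt{20801 + \left(58 - 192\right)} = \sqrt{20801 - 134} = \sqrt{20667} = 83 \sqrt{3}$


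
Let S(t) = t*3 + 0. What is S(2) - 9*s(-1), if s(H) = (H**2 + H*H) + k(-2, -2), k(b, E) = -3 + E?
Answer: 33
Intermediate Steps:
S(t) = 3*t (S(t) = 3*t + 0 = 3*t)
s(H) = -5 + 2*H**2 (s(H) = (H**2 + H*H) + (-3 - 2) = (H**2 + H**2) - 5 = 2*H**2 - 5 = -5 + 2*H**2)
S(2) - 9*s(-1) = 3*2 - 9*(-5 + 2*(-1)**2) = 6 - 9*(-5 + 2*1) = 6 - 9*(-5 + 2) = 6 - 9*(-3) = 6 + 27 = 33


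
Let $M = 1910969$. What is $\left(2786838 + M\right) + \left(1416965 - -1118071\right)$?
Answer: $7232843$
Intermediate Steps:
$\left(2786838 + M\right) + \left(1416965 - -1118071\right) = \left(2786838 + 1910969\right) + \left(1416965 - -1118071\right) = 4697807 + \left(1416965 + 1118071\right) = 4697807 + 2535036 = 7232843$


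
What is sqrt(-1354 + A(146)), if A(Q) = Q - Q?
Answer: I*sqrt(1354) ≈ 36.797*I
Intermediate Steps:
A(Q) = 0
sqrt(-1354 + A(146)) = sqrt(-1354 + 0) = sqrt(-1354) = I*sqrt(1354)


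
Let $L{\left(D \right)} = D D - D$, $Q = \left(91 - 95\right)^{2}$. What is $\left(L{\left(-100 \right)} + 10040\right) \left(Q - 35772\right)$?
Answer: $-720125840$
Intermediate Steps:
$Q = 16$ ($Q = \left(-4\right)^{2} = 16$)
$L{\left(D \right)} = D^{2} - D$
$\left(L{\left(-100 \right)} + 10040\right) \left(Q - 35772\right) = \left(- 100 \left(-1 - 100\right) + 10040\right) \left(16 - 35772\right) = \left(\left(-100\right) \left(-101\right) + 10040\right) \left(-35756\right) = \left(10100 + 10040\right) \left(-35756\right) = 20140 \left(-35756\right) = -720125840$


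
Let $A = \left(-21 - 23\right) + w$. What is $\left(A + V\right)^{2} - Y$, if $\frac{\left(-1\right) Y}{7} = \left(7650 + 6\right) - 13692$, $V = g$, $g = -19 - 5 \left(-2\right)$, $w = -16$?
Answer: $-37491$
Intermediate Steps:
$A = -60$ ($A = \left(-21 - 23\right) - 16 = -44 - 16 = -60$)
$g = -9$ ($g = -19 - -10 = -19 + 10 = -9$)
$V = -9$
$Y = 42252$ ($Y = - 7 \left(\left(7650 + 6\right) - 13692\right) = - 7 \left(7656 - 13692\right) = \left(-7\right) \left(-6036\right) = 42252$)
$\left(A + V\right)^{2} - Y = \left(-60 - 9\right)^{2} - 42252 = \left(-69\right)^{2} - 42252 = 4761 - 42252 = -37491$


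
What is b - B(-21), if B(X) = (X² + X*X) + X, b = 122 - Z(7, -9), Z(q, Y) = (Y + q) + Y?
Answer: -728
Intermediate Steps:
Z(q, Y) = q + 2*Y
b = 133 (b = 122 - (7 + 2*(-9)) = 122 - (7 - 18) = 122 - 1*(-11) = 122 + 11 = 133)
B(X) = X + 2*X² (B(X) = (X² + X²) + X = 2*X² + X = X + 2*X²)
b - B(-21) = 133 - (-21)*(1 + 2*(-21)) = 133 - (-21)*(1 - 42) = 133 - (-21)*(-41) = 133 - 1*861 = 133 - 861 = -728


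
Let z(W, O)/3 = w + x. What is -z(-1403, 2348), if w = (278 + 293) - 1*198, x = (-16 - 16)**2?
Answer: -4191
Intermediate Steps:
x = 1024 (x = (-32)**2 = 1024)
w = 373 (w = 571 - 198 = 373)
z(W, O) = 4191 (z(W, O) = 3*(373 + 1024) = 3*1397 = 4191)
-z(-1403, 2348) = -1*4191 = -4191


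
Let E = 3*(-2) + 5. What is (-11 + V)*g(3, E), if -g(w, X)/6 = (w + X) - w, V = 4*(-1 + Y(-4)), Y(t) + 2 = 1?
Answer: -114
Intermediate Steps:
Y(t) = -1 (Y(t) = -2 + 1 = -1)
E = -1 (E = -6 + 5 = -1)
V = -8 (V = 4*(-1 - 1) = 4*(-2) = -8)
g(w, X) = -6*X (g(w, X) = -6*((w + X) - w) = -6*((X + w) - w) = -6*X)
(-11 + V)*g(3, E) = (-11 - 8)*(-6*(-1)) = -19*6 = -114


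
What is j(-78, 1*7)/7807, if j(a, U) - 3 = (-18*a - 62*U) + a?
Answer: 895/7807 ≈ 0.11464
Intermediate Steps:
j(a, U) = 3 - 62*U - 17*a (j(a, U) = 3 + ((-18*a - 62*U) + a) = 3 + ((-62*U - 18*a) + a) = 3 + (-62*U - 17*a) = 3 - 62*U - 17*a)
j(-78, 1*7)/7807 = (3 - 62*7 - 17*(-78))/7807 = (3 - 62*7 + 1326)*(1/7807) = (3 - 434 + 1326)*(1/7807) = 895*(1/7807) = 895/7807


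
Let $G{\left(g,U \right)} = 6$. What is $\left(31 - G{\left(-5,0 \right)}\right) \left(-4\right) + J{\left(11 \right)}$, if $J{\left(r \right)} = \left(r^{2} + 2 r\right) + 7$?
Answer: $50$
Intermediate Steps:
$J{\left(r \right)} = 7 + r^{2} + 2 r$
$\left(31 - G{\left(-5,0 \right)}\right) \left(-4\right) + J{\left(11 \right)} = \left(31 - 6\right) \left(-4\right) + \left(7 + 11^{2} + 2 \cdot 11\right) = \left(31 - 6\right) \left(-4\right) + \left(7 + 121 + 22\right) = 25 \left(-4\right) + 150 = -100 + 150 = 50$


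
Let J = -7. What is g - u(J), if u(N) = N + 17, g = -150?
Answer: -160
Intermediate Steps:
u(N) = 17 + N
g - u(J) = -150 - (17 - 7) = -150 - 1*10 = -150 - 10 = -160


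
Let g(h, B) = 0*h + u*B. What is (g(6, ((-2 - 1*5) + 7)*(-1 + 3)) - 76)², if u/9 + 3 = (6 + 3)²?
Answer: 5776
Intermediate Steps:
u = 702 (u = -27 + 9*(6 + 3)² = -27 + 9*9² = -27 + 9*81 = -27 + 729 = 702)
g(h, B) = 702*B (g(h, B) = 0*h + 702*B = 0 + 702*B = 702*B)
(g(6, ((-2 - 1*5) + 7)*(-1 + 3)) - 76)² = (702*(((-2 - 1*5) + 7)*(-1 + 3)) - 76)² = (702*(((-2 - 5) + 7)*2) - 76)² = (702*((-7 + 7)*2) - 76)² = (702*(0*2) - 76)² = (702*0 - 76)² = (0 - 76)² = (-76)² = 5776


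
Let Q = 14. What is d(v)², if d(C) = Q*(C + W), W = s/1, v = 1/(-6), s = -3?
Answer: 17689/9 ≈ 1965.4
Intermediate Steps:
v = -⅙ ≈ -0.16667
W = -3 (W = -3/1 = -3*1 = -3)
d(C) = -42 + 14*C (d(C) = 14*(C - 3) = 14*(-3 + C) = -42 + 14*C)
d(v)² = (-42 + 14*(-⅙))² = (-42 - 7/3)² = (-133/3)² = 17689/9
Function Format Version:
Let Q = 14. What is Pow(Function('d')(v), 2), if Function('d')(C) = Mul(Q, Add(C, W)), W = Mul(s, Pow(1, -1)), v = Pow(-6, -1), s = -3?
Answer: Rational(17689, 9) ≈ 1965.4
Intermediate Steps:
v = Rational(-1, 6) ≈ -0.16667
W = -3 (W = Mul(-3, Pow(1, -1)) = Mul(-3, 1) = -3)
Function('d')(C) = Add(-42, Mul(14, C)) (Function('d')(C) = Mul(14, Add(C, -3)) = Mul(14, Add(-3, C)) = Add(-42, Mul(14, C)))
Pow(Function('d')(v), 2) = Pow(Add(-42, Mul(14, Rational(-1, 6))), 2) = Pow(Add(-42, Rational(-7, 3)), 2) = Pow(Rational(-133, 3), 2) = Rational(17689, 9)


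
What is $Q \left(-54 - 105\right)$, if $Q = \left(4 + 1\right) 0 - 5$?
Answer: $795$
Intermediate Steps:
$Q = -5$ ($Q = 5 \cdot 0 - 5 = 0 - 5 = -5$)
$Q \left(-54 - 105\right) = - 5 \left(-54 - 105\right) = \left(-5\right) \left(-159\right) = 795$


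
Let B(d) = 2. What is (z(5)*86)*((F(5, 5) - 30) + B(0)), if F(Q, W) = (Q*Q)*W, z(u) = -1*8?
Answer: -66736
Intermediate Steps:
z(u) = -8
F(Q, W) = W*Q² (F(Q, W) = Q²*W = W*Q²)
(z(5)*86)*((F(5, 5) - 30) + B(0)) = (-8*86)*((5*5² - 30) + 2) = -688*((5*25 - 30) + 2) = -688*((125 - 30) + 2) = -688*(95 + 2) = -688*97 = -66736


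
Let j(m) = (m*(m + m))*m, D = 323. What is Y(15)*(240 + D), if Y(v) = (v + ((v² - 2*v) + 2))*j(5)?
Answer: 29839000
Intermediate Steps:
j(m) = 2*m³ (j(m) = (m*(2*m))*m = (2*m²)*m = 2*m³)
Y(v) = 500 - 250*v + 250*v² (Y(v) = (v + ((v² - 2*v) + 2))*(2*5³) = (v + (2 + v² - 2*v))*(2*125) = (2 + v² - v)*250 = 500 - 250*v + 250*v²)
Y(15)*(240 + D) = (500 - 250*15 + 250*15²)*(240 + 323) = (500 - 3750 + 250*225)*563 = (500 - 3750 + 56250)*563 = 53000*563 = 29839000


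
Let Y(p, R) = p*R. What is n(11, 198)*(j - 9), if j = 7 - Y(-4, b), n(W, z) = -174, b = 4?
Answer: -2436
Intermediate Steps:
Y(p, R) = R*p
j = 23 (j = 7 - 4*(-4) = 7 - 1*(-16) = 7 + 16 = 23)
n(11, 198)*(j - 9) = -174*(23 - 9) = -174*14 = -2436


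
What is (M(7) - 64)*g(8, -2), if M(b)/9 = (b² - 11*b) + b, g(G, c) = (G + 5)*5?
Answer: -16445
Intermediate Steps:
g(G, c) = 25 + 5*G (g(G, c) = (5 + G)*5 = 25 + 5*G)
M(b) = -90*b + 9*b² (M(b) = 9*((b² - 11*b) + b) = 9*(b² - 10*b) = -90*b + 9*b²)
(M(7) - 64)*g(8, -2) = (9*7*(-10 + 7) - 64)*(25 + 5*8) = (9*7*(-3) - 64)*(25 + 40) = (-189 - 64)*65 = -253*65 = -16445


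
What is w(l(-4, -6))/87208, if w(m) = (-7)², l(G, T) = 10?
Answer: 49/87208 ≈ 0.00056188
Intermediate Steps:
w(m) = 49
w(l(-4, -6))/87208 = 49/87208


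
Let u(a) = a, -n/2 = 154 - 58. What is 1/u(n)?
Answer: -1/192 ≈ -0.0052083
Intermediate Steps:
n = -192 (n = -2*(154 - 58) = -2*96 = -192)
1/u(n) = 1/(-192) = -1/192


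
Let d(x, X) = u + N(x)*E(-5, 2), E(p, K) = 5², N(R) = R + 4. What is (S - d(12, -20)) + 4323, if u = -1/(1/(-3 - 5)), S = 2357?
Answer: 6272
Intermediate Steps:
N(R) = 4 + R
E(p, K) = 25
u = 8 (u = -1/(1/(-8)) = -1/(-⅛) = -1*(-8) = 8)
d(x, X) = 108 + 25*x (d(x, X) = 8 + (4 + x)*25 = 8 + (100 + 25*x) = 108 + 25*x)
(S - d(12, -20)) + 4323 = (2357 - (108 + 25*12)) + 4323 = (2357 - (108 + 300)) + 4323 = (2357 - 1*408) + 4323 = (2357 - 408) + 4323 = 1949 + 4323 = 6272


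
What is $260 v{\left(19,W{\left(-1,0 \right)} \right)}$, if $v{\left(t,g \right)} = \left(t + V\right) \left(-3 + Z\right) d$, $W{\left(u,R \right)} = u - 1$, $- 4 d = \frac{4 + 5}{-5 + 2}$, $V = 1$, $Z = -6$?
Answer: $-35100$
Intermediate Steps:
$d = \frac{3}{4}$ ($d = - \frac{\left(4 + 5\right) \frac{1}{-5 + 2}}{4} = - \frac{9 \frac{1}{-3}}{4} = - \frac{9 \left(- \frac{1}{3}\right)}{4} = \left(- \frac{1}{4}\right) \left(-3\right) = \frac{3}{4} \approx 0.75$)
$W{\left(u,R \right)} = -1 + u$ ($W{\left(u,R \right)} = u - 1 = -1 + u$)
$v{\left(t,g \right)} = - \frac{27}{4} - \frac{27 t}{4}$ ($v{\left(t,g \right)} = \left(t + 1\right) \left(-3 - 6\right) \frac{3}{4} = \left(1 + t\right) \left(-9\right) \frac{3}{4} = \left(-9 - 9 t\right) \frac{3}{4} = - \frac{27}{4} - \frac{27 t}{4}$)
$260 v{\left(19,W{\left(-1,0 \right)} \right)} = 260 \left(- \frac{27}{4} - \frac{513}{4}\right) = 260 \left(-135\right) = -35100$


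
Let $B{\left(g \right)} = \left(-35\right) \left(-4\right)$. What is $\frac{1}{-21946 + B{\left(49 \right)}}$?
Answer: $- \frac{1}{21806} \approx -4.5859 \cdot 10^{-5}$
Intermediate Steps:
$B{\left(g \right)} = 140$
$\frac{1}{-21946 + B{\left(49 \right)}} = \frac{1}{-21946 + 140} = \frac{1}{-21806} = - \frac{1}{21806}$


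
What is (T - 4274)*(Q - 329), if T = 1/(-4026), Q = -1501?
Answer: 86035625/11 ≈ 7.8214e+6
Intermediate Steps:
T = -1/4026 ≈ -0.00024839
(T - 4274)*(Q - 329) = (-1/4026 - 4274)*(-1501 - 329) = -17207125/4026*(-1830) = 86035625/11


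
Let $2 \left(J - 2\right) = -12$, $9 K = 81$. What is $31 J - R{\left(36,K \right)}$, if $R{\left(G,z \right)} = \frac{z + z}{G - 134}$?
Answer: $- \frac{6067}{49} \approx -123.82$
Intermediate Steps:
$K = 9$ ($K = \frac{1}{9} \cdot 81 = 9$)
$J = -4$ ($J = 2 + \frac{1}{2} \left(-12\right) = 2 - 6 = -4$)
$R{\left(G,z \right)} = \frac{2 z}{-134 + G}$
$31 J - R{\left(36,K \right)} = 31 \left(-4\right) - 2 \cdot 9 \frac{1}{-134 + 36} = -124 - 2 \cdot 9 \frac{1}{-98} = -124 - 2 \cdot 9 \left(- \frac{1}{98}\right) = -124 - - \frac{9}{49} = -124 + \frac{9}{49} = - \frac{6067}{49}$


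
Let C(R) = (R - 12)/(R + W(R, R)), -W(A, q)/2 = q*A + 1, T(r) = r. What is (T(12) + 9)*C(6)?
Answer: 63/34 ≈ 1.8529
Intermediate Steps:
W(A, q) = -2 - 2*A*q (W(A, q) = -2*(q*A + 1) = -2*(A*q + 1) = -2*(1 + A*q) = -2 - 2*A*q)
C(R) = (-12 + R)/(-2 + R - 2*R²) (C(R) = (R - 12)/(R + (-2 - 2*R*R)) = (-12 + R)/(R + (-2 - 2*R²)) = (-12 + R)/(-2 + R - 2*R²))
(T(12) + 9)*C(6) = (12 + 9)*((12 - 1*6)/(2 - 1*6 + 2*6²)) = 21*((12 - 6)/(2 - 6 + 2*36)) = 21*(6/(2 - 6 + 72)) = 21*(6/68) = 21*((1/68)*6) = 21*(3/34) = 63/34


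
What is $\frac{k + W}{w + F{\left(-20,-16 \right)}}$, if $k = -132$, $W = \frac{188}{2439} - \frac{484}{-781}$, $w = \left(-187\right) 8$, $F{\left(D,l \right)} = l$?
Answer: $\frac{5684411}{65457882} \approx 0.086841$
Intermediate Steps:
$w = -1496$
$W = \frac{120664}{173169}$ ($W = 188 \cdot \frac{1}{2439} - - \frac{44}{71} = \frac{188}{2439} + \frac{44}{71} = \frac{120664}{173169} \approx 0.6968$)
$\frac{k + W}{w + F{\left(-20,-16 \right)}} = \frac{-132 + \frac{120664}{173169}}{-1496 - 16} = - \frac{22737644}{173169 \left(-1512\right)} = \left(- \frac{22737644}{173169}\right) \left(- \frac{1}{1512}\right) = \frac{5684411}{65457882}$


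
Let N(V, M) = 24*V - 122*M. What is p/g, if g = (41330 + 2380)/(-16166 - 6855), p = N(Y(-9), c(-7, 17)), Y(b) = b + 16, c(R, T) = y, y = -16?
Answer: -4880452/4371 ≈ -1116.6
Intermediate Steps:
c(R, T) = -16
Y(b) = 16 + b
N(V, M) = -122*M + 24*V
p = 2120 (p = -122*(-16) + 24*(16 - 9) = 1952 + 24*7 = 1952 + 168 = 2120)
g = -43710/23021 (g = 43710/(-23021) = 43710*(-1/23021) = -43710/23021 ≈ -1.8987)
p/g = 2120/(-43710/23021) = 2120*(-23021/43710) = -4880452/4371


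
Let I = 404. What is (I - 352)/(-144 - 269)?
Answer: -52/413 ≈ -0.12591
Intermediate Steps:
(I - 352)/(-144 - 269) = (404 - 352)/(-144 - 269) = 52/(-413) = 52*(-1/413) = -52/413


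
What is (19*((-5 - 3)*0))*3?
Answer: 0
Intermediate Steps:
(19*((-5 - 3)*0))*3 = (19*(-8*0))*3 = (19*0)*3 = 0*3 = 0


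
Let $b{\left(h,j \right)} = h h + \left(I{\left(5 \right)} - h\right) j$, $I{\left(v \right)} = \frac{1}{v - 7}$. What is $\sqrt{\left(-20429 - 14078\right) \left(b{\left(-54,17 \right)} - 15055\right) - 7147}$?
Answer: $\frac{\sqrt{1549956838}}{2} \approx 19685.0$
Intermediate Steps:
$I{\left(v \right)} = \frac{1}{-7 + v}$
$b{\left(h,j \right)} = h^{2} + j \left(- \frac{1}{2} - h\right)$ ($b{\left(h,j \right)} = h h + \left(\frac{1}{-7 + 5} - h\right) j = h^{2} + \left(\frac{1}{-2} - h\right) j = h^{2} + \left(- \frac{1}{2} - h\right) j = h^{2} + j \left(- \frac{1}{2} - h\right)$)
$\sqrt{\left(-20429 - 14078\right) \left(b{\left(-54,17 \right)} - 15055\right) - 7147} = \sqrt{\left(-20429 - 14078\right) \left(\left(\left(-54\right)^{2} - \frac{17}{2} - \left(-54\right) 17\right) - 15055\right) - 7147} = \sqrt{- 34507 \left(\left(2916 - \frac{17}{2} + 918\right) - 15055\right) - 7147} = \sqrt{- 34507 \left(\frac{7651}{2} - 15055\right) - 7147} = \sqrt{\left(-34507\right) \left(- \frac{22459}{2}\right) - 7147} = \sqrt{\frac{774992713}{2} - 7147} = \sqrt{\frac{774978419}{2}} = \frac{\sqrt{1549956838}}{2}$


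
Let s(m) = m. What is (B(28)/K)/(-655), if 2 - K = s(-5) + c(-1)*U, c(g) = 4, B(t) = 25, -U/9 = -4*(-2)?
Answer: -1/7729 ≈ -0.00012938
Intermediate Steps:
U = -72 (U = -(-36)*(-2) = -9*8 = -72)
K = 295 (K = 2 - (-5 + 4*(-72)) = 2 - (-5 - 288) = 2 - 1*(-293) = 2 + 293 = 295)
(B(28)/K)/(-655) = (25/295)/(-655) = (25*(1/295))*(-1/655) = (5/59)*(-1/655) = -1/7729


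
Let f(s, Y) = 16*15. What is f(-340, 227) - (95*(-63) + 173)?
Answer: 6052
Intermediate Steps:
f(s, Y) = 240
f(-340, 227) - (95*(-63) + 173) = 240 - (95*(-63) + 173) = 240 - (-5985 + 173) = 240 - 1*(-5812) = 240 + 5812 = 6052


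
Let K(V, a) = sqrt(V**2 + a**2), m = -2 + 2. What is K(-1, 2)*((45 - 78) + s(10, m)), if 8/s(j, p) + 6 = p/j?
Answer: -103*sqrt(5)/3 ≈ -76.772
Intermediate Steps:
m = 0
s(j, p) = 8/(-6 + p/j)
K(-1, 2)*((45 - 78) + s(10, m)) = sqrt((-1)**2 + 2**2)*((45 - 78) + 8*10/(0 - 6*10)) = sqrt(1 + 4)*(-33 + 8*10/(0 - 60)) = sqrt(5)*(-33 + 8*10/(-60)) = sqrt(5)*(-33 + 8*10*(-1/60)) = sqrt(5)*(-33 - 4/3) = sqrt(5)*(-103/3) = -103*sqrt(5)/3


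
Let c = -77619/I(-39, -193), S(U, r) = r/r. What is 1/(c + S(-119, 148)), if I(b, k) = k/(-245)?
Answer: -193/19016462 ≈ -1.0149e-5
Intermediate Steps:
I(b, k) = -k/245 (I(b, k) = k*(-1/245) = -k/245)
S(U, r) = 1
c = -19016655/193 (c = -77619/((-1/245*(-193))) = -77619/193/245 = -77619*245/193 = -19016655/193 ≈ -98532.)
1/(c + S(-119, 148)) = 1/(-19016655/193 + 1) = 1/(-19016462/193) = -193/19016462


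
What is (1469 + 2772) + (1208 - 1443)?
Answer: 4006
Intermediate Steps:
(1469 + 2772) + (1208 - 1443) = 4241 - 235 = 4006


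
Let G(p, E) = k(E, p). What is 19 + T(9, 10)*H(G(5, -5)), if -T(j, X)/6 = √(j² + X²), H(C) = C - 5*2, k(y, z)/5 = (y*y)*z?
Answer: 19 - 3690*√181 ≈ -49625.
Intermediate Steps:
k(y, z) = 5*z*y² (k(y, z) = 5*((y*y)*z) = 5*(y²*z) = 5*(z*y²) = 5*z*y²)
G(p, E) = 5*p*E²
H(C) = -10 + C (H(C) = C - 10 = -10 + C)
T(j, X) = -6*√(X² + j²) (T(j, X) = -6*√(j² + X²) = -6*√(X² + j²))
19 + T(9, 10)*H(G(5, -5)) = 19 + (-6*√(10² + 9²))*(-10 + 5*5*(-5)²) = 19 + (-6*√(100 + 81))*(-10 + 5*5*25) = 19 + (-6*√181)*(-10 + 625) = 19 - 6*√181*615 = 19 - 3690*√181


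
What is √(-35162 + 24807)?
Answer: I*√10355 ≈ 101.76*I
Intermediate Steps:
√(-35162 + 24807) = √(-10355) = I*√10355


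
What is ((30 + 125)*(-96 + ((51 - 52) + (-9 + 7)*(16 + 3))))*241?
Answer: -5042925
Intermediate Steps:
((30 + 125)*(-96 + ((51 - 52) + (-9 + 7)*(16 + 3))))*241 = (155*(-96 + (-1 - 2*19)))*241 = (155*(-96 + (-1 - 38)))*241 = (155*(-96 - 39))*241 = (155*(-135))*241 = -20925*241 = -5042925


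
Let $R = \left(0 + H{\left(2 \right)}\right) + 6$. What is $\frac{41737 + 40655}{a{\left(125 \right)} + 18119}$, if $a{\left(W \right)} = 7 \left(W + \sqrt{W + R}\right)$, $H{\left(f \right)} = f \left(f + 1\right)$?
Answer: $\frac{1564953648}{360765323} - \frac{576744 \sqrt{137}}{360765323} \approx 4.3192$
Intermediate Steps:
$H{\left(f \right)} = f \left(1 + f\right)$
$R = 12$ ($R = \left(0 + 2 \left(1 + 2\right)\right) + 6 = \left(0 + 2 \cdot 3\right) + 6 = \left(0 + 6\right) + 6 = 6 + 6 = 12$)
$a{\left(W \right)} = 7 W + 7 \sqrt{12 + W}$ ($a{\left(W \right)} = 7 \left(W + \sqrt{W + 12}\right) = 7 \left(W + \sqrt{12 + W}\right) = 7 W + 7 \sqrt{12 + W}$)
$\frac{41737 + 40655}{a{\left(125 \right)} + 18119} = \frac{41737 + 40655}{\left(7 \cdot 125 + 7 \sqrt{12 + 125}\right) + 18119} = \frac{82392}{\left(875 + 7 \sqrt{137}\right) + 18119} = \frac{82392}{18994 + 7 \sqrt{137}}$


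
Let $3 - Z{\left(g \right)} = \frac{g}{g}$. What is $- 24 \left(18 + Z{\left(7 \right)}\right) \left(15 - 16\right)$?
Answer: $480$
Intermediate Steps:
$Z{\left(g \right)} = 2$ ($Z{\left(g \right)} = 3 - \frac{g}{g} = 3 - 1 = 2$)
$- 24 \left(18 + Z{\left(7 \right)}\right) \left(15 - 16\right) = - 24 \left(18 + 2\right) \left(15 - 16\right) = \left(-24\right) 20 \left(15 - 16\right) = \left(-480\right) \left(-1\right) = 480$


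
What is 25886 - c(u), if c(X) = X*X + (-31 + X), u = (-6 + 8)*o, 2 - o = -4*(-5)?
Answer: 24657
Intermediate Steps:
o = -18 (o = 2 - (-4)*(-5) = 2 - 1*20 = 2 - 20 = -18)
u = -36 (u = (-6 + 8)*(-18) = 2*(-18) = -36)
c(X) = -31 + X + X**2 (c(X) = X**2 + (-31 + X) = -31 + X + X**2)
25886 - c(u) = 25886 - (-31 - 36 + (-36)**2) = 25886 - (-31 - 36 + 1296) = 25886 - 1*1229 = 25886 - 1229 = 24657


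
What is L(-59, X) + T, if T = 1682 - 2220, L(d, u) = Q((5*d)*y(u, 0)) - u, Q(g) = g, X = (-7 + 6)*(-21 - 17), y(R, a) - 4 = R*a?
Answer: -1756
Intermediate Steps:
y(R, a) = 4 + R*a
X = 38 (X = -1*(-38) = 38)
L(d, u) = -u + 20*d (L(d, u) = (5*d)*(4 + u*0) - u = (5*d)*(4 + 0) - u = (5*d)*4 - u = 20*d - u = -u + 20*d)
T = -538
L(-59, X) + T = (-1*38 + 20*(-59)) - 538 = (-38 - 1180) - 538 = -1218 - 538 = -1756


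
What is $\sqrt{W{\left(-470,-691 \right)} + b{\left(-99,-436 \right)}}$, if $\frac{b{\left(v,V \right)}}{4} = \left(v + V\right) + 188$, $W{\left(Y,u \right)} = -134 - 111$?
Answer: $i \sqrt{1633} \approx 40.41 i$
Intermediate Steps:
$W{\left(Y,u \right)} = -245$ ($W{\left(Y,u \right)} = -134 - 111 = -245$)
$b{\left(v,V \right)} = 752 + 4 V + 4 v$ ($b{\left(v,V \right)} = 4 \left(\left(v + V\right) + 188\right) = 4 \left(\left(V + v\right) + 188\right) = 4 \left(188 + V + v\right) = 752 + 4 V + 4 v$)
$\sqrt{W{\left(-470,-691 \right)} + b{\left(-99,-436 \right)}} = \sqrt{-245 + \left(752 + 4 \left(-436\right) + 4 \left(-99\right)\right)} = \sqrt{-245 - 1388} = \sqrt{-1633} = i \sqrt{1633}$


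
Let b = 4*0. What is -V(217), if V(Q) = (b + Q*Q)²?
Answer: -2217373921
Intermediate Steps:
b = 0
V(Q) = Q⁴ (V(Q) = (0 + Q*Q)² = (0 + Q²)² = (Q²)² = Q⁴)
-V(217) = -1*217⁴ = -1*2217373921 = -2217373921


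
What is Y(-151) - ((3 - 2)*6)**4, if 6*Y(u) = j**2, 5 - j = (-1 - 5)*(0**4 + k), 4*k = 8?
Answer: -7487/6 ≈ -1247.8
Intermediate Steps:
k = 2 (k = (1/4)*8 = 2)
j = 17 (j = 5 - (-1 - 5)*(0**4 + 2) = 5 - (-6)*(0 + 2) = 5 - (-6)*2 = 5 - 1*(-12) = 5 + 12 = 17)
Y(u) = 289/6 (Y(u) = (1/6)*17**2 = (1/6)*289 = 289/6)
Y(-151) - ((3 - 2)*6)**4 = 289/6 - ((3 - 2)*6)**4 = 289/6 - (1*6)**4 = 289/6 - 1*6**4 = 289/6 - 1*1296 = 289/6 - 1296 = -7487/6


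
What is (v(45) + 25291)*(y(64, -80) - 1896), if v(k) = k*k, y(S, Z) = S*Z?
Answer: -191649056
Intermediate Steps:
v(k) = k**2
(v(45) + 25291)*(y(64, -80) - 1896) = (45**2 + 25291)*(64*(-80) - 1896) = (2025 + 25291)*(-5120 - 1896) = 27316*(-7016) = -191649056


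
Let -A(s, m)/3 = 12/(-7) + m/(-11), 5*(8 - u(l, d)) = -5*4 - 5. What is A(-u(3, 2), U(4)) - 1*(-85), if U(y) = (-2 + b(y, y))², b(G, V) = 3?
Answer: 6962/77 ≈ 90.416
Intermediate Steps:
u(l, d) = 13 (u(l, d) = 8 - (-5*4 - 5)/5 = 8 - (-20 - 5)/5 = 8 - ⅕*(-25) = 8 + 5 = 13)
U(y) = 1 (U(y) = (-2 + 3)² = 1² = 1)
A(s, m) = 36/7 + 3*m/11 (A(s, m) = -3*(12/(-7) + m/(-11)) = -3*(12*(-⅐) + m*(-1/11)) = -3*(-12/7 - m/11) = 36/7 + 3*m/11)
A(-u(3, 2), U(4)) - 1*(-85) = (36/7 + (3/11)*1) - 1*(-85) = (36/7 + 3/11) + 85 = 417/77 + 85 = 6962/77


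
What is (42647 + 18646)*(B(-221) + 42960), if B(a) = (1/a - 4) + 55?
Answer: 582616320990/221 ≈ 2.6363e+9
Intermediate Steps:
B(a) = 51 + 1/a (B(a) = (-4 + 1/a) + 55 = 51 + 1/a)
(42647 + 18646)*(B(-221) + 42960) = (42647 + 18646)*((51 + 1/(-221)) + 42960) = 61293*((51 - 1/221) + 42960) = 61293*(11270/221 + 42960) = 61293*(9505430/221) = 582616320990/221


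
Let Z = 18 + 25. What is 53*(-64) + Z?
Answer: -3349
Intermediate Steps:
Z = 43
53*(-64) + Z = 53*(-64) + 43 = -3392 + 43 = -3349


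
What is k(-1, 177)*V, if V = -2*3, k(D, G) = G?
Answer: -1062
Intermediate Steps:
V = -6 (V = -1*6 = -6)
k(-1, 177)*V = 177*(-6) = -1062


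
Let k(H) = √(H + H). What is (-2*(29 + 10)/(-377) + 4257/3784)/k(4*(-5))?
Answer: -309*I*√10/4640 ≈ -0.21059*I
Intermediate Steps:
k(H) = √2*√H (k(H) = √(2*H) = √2*√H)
(-2*(29 + 10)/(-377) + 4257/3784)/k(4*(-5)) = (-2*(29 + 10)/(-377) + 4257/3784)/((√2*√(4*(-5)))) = (-2*39*(-1/377) + 4257*(1/3784))/((√2*√(-20))) = (-78*(-1/377) + 9/8)/((√2*(2*I*√5))) = (6/29 + 9/8)/((2*I*√10)) = 309*(-I*√10/20)/232 = -309*I*√10/4640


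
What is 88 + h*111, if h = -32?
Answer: -3464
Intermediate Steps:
88 + h*111 = 88 - 32*111 = 88 - 3552 = -3464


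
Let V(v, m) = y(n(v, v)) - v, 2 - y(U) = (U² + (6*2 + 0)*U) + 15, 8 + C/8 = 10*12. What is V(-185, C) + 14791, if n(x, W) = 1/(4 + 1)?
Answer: 374014/25 ≈ 14961.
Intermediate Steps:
C = 896 (C = -64 + 8*(10*12) = -64 + 8*120 = -64 + 960 = 896)
n(x, W) = ⅕ (n(x, W) = 1/5 = ⅕)
y(U) = -13 - U² - 12*U (y(U) = 2 - ((U² + (6*2 + 0)*U) + 15) = 2 - ((U² + (12 + 0)*U) + 15) = 2 - ((U² + 12*U) + 15) = 2 - (15 + U² + 12*U) = 2 + (-15 - U² - 12*U) = -13 - U² - 12*U)
V(v, m) = -386/25 - v (V(v, m) = (-13 - (⅕)² - 12*⅕) - v = (-13 - 1*1/25 - 12/5) - v = (-13 - 1/25 - 12/5) - v = -386/25 - v)
V(-185, C) + 14791 = (-386/25 - 1*(-185)) + 14791 = (-386/25 + 185) + 14791 = 4239/25 + 14791 = 374014/25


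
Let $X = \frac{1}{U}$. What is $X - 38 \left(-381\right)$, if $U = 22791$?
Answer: $\frac{329968099}{22791} \approx 14478.0$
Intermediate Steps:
$X = \frac{1}{22791} \approx 4.3877 \cdot 10^{-5}$
$X - 38 \left(-381\right) = \frac{1}{22791} - 38 \left(-381\right) = \frac{1}{22791} - -14478 = \frac{1}{22791} + 14478 = \frac{329968099}{22791}$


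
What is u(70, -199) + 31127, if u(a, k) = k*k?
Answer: 70728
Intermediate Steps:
u(a, k) = k**2
u(70, -199) + 31127 = (-199)**2 + 31127 = 39601 + 31127 = 70728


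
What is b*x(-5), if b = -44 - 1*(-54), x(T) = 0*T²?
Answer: 0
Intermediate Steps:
x(T) = 0
b = 10 (b = -44 + 54 = 10)
b*x(-5) = 10*0 = 0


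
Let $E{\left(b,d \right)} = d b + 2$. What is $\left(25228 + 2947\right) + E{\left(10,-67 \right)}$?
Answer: $27507$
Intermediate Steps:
$E{\left(b,d \right)} = 2 + b d$ ($E{\left(b,d \right)} = b d + 2 = 2 + b d$)
$\left(25228 + 2947\right) + E{\left(10,-67 \right)} = \left(25228 + 2947\right) + \left(2 + 10 \left(-67\right)\right) = 28175 + \left(2 - 670\right) = 28175 - 668 = 27507$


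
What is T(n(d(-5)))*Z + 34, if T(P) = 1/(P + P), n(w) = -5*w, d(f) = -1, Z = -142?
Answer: 99/5 ≈ 19.800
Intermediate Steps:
T(P) = 1/(2*P)
T(n(d(-5)))*Z + 34 = (1/(2*((-5*(-1)))))*(-142) + 34 = ((½)/5)*(-142) + 34 = ((½)*(⅕))*(-142) + 34 = (⅒)*(-142) + 34 = -71/5 + 34 = 99/5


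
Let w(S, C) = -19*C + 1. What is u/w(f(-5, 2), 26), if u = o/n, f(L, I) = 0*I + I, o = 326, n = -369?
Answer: 326/181917 ≈ 0.0017920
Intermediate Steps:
f(L, I) = I (f(L, I) = 0 + I = I)
w(S, C) = 1 - 19*C
u = -326/369 (u = 326/(-369) = 326*(-1/369) = -326/369 ≈ -0.88347)
u/w(f(-5, 2), 26) = -326/(369*(1 - 19*26)) = -326/(369*(1 - 494)) = -326/369/(-493) = -326/369*(-1/493) = 326/181917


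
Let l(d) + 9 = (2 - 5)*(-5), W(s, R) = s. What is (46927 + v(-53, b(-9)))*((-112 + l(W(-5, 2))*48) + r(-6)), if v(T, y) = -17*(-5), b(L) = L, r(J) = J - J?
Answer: 8274112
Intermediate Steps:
r(J) = 0
l(d) = 6 (l(d) = -9 + (2 - 5)*(-5) = -9 - 3*(-5) = -9 + 15 = 6)
v(T, y) = 85
(46927 + v(-53, b(-9)))*((-112 + l(W(-5, 2))*48) + r(-6)) = (46927 + 85)*((-112 + 6*48) + 0) = 47012*((-112 + 288) + 0) = 47012*(176 + 0) = 47012*176 = 8274112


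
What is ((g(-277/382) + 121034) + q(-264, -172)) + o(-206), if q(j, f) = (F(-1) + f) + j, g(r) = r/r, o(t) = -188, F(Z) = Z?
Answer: 120410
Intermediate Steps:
g(r) = 1
q(j, f) = -1 + f + j (q(j, f) = (-1 + f) + j = -1 + f + j)
((g(-277/382) + 121034) + q(-264, -172)) + o(-206) = ((1 + 121034) + (-1 - 172 - 264)) - 188 = (121035 - 437) - 188 = 120598 - 188 = 120410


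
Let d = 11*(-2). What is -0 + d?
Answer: -22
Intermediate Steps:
d = -22
-0 + d = -0 - 22 = -48*0 - 22 = 0 - 22 = -22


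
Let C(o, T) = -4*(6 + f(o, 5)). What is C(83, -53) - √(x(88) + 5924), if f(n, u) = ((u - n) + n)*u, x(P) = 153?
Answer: -124 - √6077 ≈ -201.96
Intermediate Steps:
f(n, u) = u² (f(n, u) = u*u = u²)
C(o, T) = -124 (C(o, T) = -4*(6 + 5²) = -4*(6 + 25) = -4*31 = -124)
C(83, -53) - √(x(88) + 5924) = -124 - √(153 + 5924) = -124 - √6077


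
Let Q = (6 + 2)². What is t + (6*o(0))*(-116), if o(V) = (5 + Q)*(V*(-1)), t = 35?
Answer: 35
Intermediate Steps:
Q = 64 (Q = 8² = 64)
o(V) = -69*V (o(V) = (5 + 64)*(V*(-1)) = 69*(-V) = -69*V)
t + (6*o(0))*(-116) = 35 + (6*(-69*0))*(-116) = 35 + (6*0)*(-116) = 35 + 0*(-116) = 35 + 0 = 35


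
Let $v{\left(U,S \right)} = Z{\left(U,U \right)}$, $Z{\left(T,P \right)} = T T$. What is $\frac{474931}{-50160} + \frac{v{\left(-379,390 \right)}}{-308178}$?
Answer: $- \frac{25594719713}{2576368080} \approx -9.9344$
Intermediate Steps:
$Z{\left(T,P \right)} = T^{2}$
$v{\left(U,S \right)} = U^{2}$
$\frac{474931}{-50160} + \frac{v{\left(-379,390 \right)}}{-308178} = \frac{474931}{-50160} + \frac{\left(-379\right)^{2}}{-308178} = 474931 \left(- \frac{1}{50160}\right) + 143641 \left(- \frac{1}{308178}\right) = - \frac{474931}{50160} - \frac{143641}{308178} = - \frac{25594719713}{2576368080}$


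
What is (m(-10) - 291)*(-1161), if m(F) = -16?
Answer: 356427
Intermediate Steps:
(m(-10) - 291)*(-1161) = (-16 - 291)*(-1161) = -307*(-1161) = 356427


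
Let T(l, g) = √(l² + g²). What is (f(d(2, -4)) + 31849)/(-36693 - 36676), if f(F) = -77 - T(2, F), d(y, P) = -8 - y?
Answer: -31772/73369 + 2*√26/73369 ≈ -0.43290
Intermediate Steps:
T(l, g) = √(g² + l²)
f(F) = -77 - √(4 + F²) (f(F) = -77 - √(F² + 2²) = -77 - √(F² + 4) = -77 - √(4 + F²))
(f(d(2, -4)) + 31849)/(-36693 - 36676) = ((-77 - √(4 + (-8 - 1*2)²)) + 31849)/(-36693 - 36676) = ((-77 - √(4 + (-8 - 2)²)) + 31849)/(-73369) = ((-77 - √(4 + (-10)²)) + 31849)*(-1/73369) = ((-77 - √(4 + 100)) + 31849)*(-1/73369) = ((-77 - √104) + 31849)*(-1/73369) = ((-77 - 2*√26) + 31849)*(-1/73369) = (31772 - 2*√26)*(-1/73369) = -31772/73369 + 2*√26/73369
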